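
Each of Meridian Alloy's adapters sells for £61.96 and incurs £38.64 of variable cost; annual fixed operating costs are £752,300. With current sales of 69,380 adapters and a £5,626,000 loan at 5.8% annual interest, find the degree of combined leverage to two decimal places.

Total contribution margin = 69,380 × £23.32 = £1,617,941.60.
Operating income = contribution − fixed costs = £1,617,941.60 − £752,300 = £865,641.60. Interest = £326,308.00, so EBIT − I = £539,333.60.
Degree of total leverage = total CM / (EBIT − interest) = £1,617,941.60 / £539,333.60 = 2.9999.

3.00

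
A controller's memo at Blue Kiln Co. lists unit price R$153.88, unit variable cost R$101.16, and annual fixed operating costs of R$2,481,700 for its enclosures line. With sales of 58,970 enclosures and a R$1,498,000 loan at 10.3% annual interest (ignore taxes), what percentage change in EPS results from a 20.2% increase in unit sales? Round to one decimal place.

+132.8%

Contribution at this volume is 58,970 × R$52.72 = R$3,108,898.40.
Subtracting fixed costs: EBIT = R$3,108,898.40 − R$2,481,700 = R$627,198.40.
Interest = R$154,294.00, so EBIT − I = R$472,904.40.
DCL = total CM / (EBIT − I) = R$3,108,898.40 / R$472,904.40 = 6.5741.
%ΔEPS = DCL × %ΔSales = 6.5741 × +20.2% = +132.8%.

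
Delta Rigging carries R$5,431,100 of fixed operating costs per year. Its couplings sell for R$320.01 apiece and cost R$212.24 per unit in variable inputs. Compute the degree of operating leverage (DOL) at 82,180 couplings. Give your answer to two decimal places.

Total contribution margin = 82,180 × R$107.77 = R$8,856,538.60.
EBIT = R$8,856,538.60 − R$5,431,100 = R$3,425,438.60.
DOL = contribution ÷ EBIT = R$8,856,538.60 ÷ R$3,425,438.60 = 2.5855.

2.59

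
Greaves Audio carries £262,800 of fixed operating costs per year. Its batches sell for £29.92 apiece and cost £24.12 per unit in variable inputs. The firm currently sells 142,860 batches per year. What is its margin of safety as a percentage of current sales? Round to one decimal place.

68.3%

Each unit contributes £29.92 − £24.12 = £5.80. Break-even units = £262,800 ÷ £5.80 = 45,310.34; break-even revenue = 45,310.34 × £29.92 = £1,355,685.52.
Actual sales revenue = 142,860 × £29.92 = £4,274,371.20.
Margin of safety = (£4,274,371.20 − £1,355,685.52) ÷ £4,274,371.20 = 68.3%.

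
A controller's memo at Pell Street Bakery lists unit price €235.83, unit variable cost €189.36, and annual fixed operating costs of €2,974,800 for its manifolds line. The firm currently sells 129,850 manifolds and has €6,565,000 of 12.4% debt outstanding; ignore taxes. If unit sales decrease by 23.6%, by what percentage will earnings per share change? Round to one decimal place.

-63.4%

Contribution at this volume is 129,850 × €46.47 = €6,034,129.50.
Subtracting fixed costs: EBIT = €6,034,129.50 − €2,974,800 = €3,059,329.50.
Interest = €814,060.00, so EBIT − I = €2,245,269.50.
Degree of combined leverage = contribution ÷ (EBIT − I) = €6,034,129.50 ÷ €2,245,269.50 = 2.6875.
%ΔEPS = DCL × %ΔSales = 2.6875 × -23.6% = -63.4%.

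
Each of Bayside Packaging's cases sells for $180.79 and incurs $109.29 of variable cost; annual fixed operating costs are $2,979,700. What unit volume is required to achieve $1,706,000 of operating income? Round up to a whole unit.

Each unit contributes $180.79 − $109.29 = $71.50.
Need Q such that Q × $71.50 − $2,979,700 = $1,706,000, i.e. Q = $4,685,700 / $71.50 = 65,534.27 → 65,535.

65,535 cases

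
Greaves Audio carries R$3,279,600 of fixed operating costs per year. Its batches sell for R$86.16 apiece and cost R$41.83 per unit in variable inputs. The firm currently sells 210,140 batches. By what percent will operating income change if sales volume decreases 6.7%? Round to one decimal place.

Contribution at this volume is 210,140 × R$44.33 = R$9,315,506.20.
Operating income = contribution − fixed costs = R$9,315,506.20 − R$3,279,600 = R$6,035,906.20.
DOL = contribution ÷ EBIT = R$9,315,506.20 ÷ R$6,035,906.20 = 1.5433.
Operating income changes by 1.5433 × -6.7% = -10.3%.

-10.3%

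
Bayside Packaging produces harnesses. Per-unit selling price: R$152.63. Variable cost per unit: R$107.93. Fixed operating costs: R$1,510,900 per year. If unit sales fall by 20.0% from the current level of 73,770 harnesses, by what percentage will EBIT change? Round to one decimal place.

Total contribution margin = 73,770 × R$44.70 = R$3,297,519.00.
Operating income = contribution − fixed costs = R$3,297,519.00 − R$1,510,900 = R$1,786,619.00.
Degree of operating leverage = R$3,297,519.00 / R$1,786,619.00 = 1.8457.
%ΔEBIT = DOL × %ΔSales = 1.8457 × -20.0% = -36.9%.

-36.9%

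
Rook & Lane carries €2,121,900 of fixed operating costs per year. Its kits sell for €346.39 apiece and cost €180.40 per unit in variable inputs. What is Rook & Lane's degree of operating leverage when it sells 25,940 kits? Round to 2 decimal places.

1.97

Contribution at this volume is 25,940 × €165.99 = €4,305,780.60.
Subtracting fixed costs: EBIT = €4,305,780.60 − €2,121,900 = €2,183,880.60.
DOL = contribution ÷ EBIT = €4,305,780.60 ÷ €2,183,880.60 = 1.9716.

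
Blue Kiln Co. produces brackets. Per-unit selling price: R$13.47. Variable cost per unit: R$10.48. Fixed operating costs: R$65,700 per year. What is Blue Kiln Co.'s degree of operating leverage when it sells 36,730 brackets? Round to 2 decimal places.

Contribution at this volume is 36,730 × R$2.99 = R$109,822.70.
Subtracting fixed costs: EBIT = R$109,822.70 − R$65,700 = R$44,122.70.
So DOL = total CM / EBIT = R$109,822.70 / R$44,122.70 = 2.4890.

2.49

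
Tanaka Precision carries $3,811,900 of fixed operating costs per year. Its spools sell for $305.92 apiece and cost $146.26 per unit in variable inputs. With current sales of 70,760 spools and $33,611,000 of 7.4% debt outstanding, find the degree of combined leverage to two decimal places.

2.26

Contribution at this volume is 70,760 × $159.66 = $11,297,541.60.
Operating income = contribution − fixed costs = $11,297,541.60 − $3,811,900 = $7,485,641.60. Interest = $2,487,214.00.
DOL = $11,297,541.60 ÷ $7,485,641.60 = 1.5092; DFL = $7,485,641.60 ÷ $4,998,427.60 = 1.4976.
Combined leverage = 1.5092 × 1.4976 = 2.2602.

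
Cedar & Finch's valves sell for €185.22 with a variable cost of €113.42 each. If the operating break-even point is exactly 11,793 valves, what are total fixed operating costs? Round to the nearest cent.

Each unit contributes €185.22 − €113.42 = €71.80.
Fixed costs = break-even units × CM = 11,793 × €71.80 = €846,737.40.

€846,737.40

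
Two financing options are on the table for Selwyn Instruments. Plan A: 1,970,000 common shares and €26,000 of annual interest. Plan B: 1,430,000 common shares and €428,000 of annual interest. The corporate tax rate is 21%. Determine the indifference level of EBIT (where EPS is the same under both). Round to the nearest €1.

Set EPS_A = EPS_B: (EBIT − €26,000)(1 − 0.21) ÷ 1,970,000 = (EBIT − €428,000)(1 − 0.21) ÷ 1,430,000.
The (1 − t) factor cancels: (EBIT − 26,000) × 1,430,000 = (EBIT − 428,000) × 1,970,000.
EBIT × (1,970,000 − 1,430,000) = 428,000 × 1,970,000 − 26,000 × 1,430,000 = 805,980,000,000, so EBIT = 805,980,000,000 ÷ 540,000 = 1,492,555.56.

€1,492,556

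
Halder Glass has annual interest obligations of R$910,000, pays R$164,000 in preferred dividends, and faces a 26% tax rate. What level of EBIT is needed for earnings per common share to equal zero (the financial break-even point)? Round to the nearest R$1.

R$1,131,622

Grossing the preferred dividend up to pre-tax terms: R$164,000 / (1 − 0.26) = R$221,621.62.
EPS = 0 when EBIT covers interest plus the pre-tax preferred burden: R$910,000 + R$221,621.62 = R$1,131,621.62.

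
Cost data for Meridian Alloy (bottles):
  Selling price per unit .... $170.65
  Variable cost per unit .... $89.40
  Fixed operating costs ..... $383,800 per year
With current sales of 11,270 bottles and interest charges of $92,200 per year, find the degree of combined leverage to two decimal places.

Contribution at this volume is 11,270 × $81.25 = $915,687.50.
Operating income = contribution − fixed costs = $915,687.50 − $383,800 = $531,887.50. Interest = $92,200.00.
DOL = $915,687.50 ÷ $531,887.50 = 1.7216; DFL = $531,887.50 ÷ $439,687.50 = 1.2097.
DCL = DOL × DFL = 1.7216 × 1.2097 = 2.0826.

2.08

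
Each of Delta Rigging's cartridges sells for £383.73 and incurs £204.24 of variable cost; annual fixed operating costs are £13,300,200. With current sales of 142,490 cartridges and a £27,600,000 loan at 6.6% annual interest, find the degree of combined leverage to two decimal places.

2.45

At 142,490 units, contribution = 142,490 × £179.49 = £25,575,530.10.
EBIT = £25,575,530.10 − £13,300,200 = £12,275,330.10. Interest = £1,821,600.00.
DOL = £25,575,530.10 ÷ £12,275,330.10 = 2.0835; DFL = £12,275,330.10 ÷ £10,453,730.10 = 1.1743.
Combined leverage = 2.0835 × 1.1743 = 2.4467.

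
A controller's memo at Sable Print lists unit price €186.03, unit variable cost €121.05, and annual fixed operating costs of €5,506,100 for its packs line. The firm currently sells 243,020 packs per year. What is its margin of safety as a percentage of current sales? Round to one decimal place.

Contribution margin per unit = €186.03 − €121.05 = €64.98. Break-even units = €5,506,100 ÷ €64.98 = 84,735.30; break-even revenue = 84,735.30 × €186.03 = €15,763,308.45.
Current sales = 243,020 × €186.03 = €45,209,010.60.
Margin of safety = (€45,209,010.60 − €15,763,308.45) ÷ €45,209,010.60 = 65.1%.

65.1%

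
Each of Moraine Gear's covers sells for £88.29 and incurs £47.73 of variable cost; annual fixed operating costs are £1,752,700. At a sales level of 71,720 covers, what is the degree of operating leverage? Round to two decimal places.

2.52

Total contribution margin = 71,720 × £40.56 = £2,908,963.20.
Operating income = contribution − fixed costs = £2,908,963.20 − £1,752,700 = £1,156,263.20.
DOL = contribution ÷ EBIT = £2,908,963.20 ÷ £1,156,263.20 = 2.5158.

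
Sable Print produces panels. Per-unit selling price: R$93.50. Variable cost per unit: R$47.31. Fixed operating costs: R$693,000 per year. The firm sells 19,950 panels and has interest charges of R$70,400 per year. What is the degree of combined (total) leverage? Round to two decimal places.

Contribution at this volume is 19,950 × R$46.19 = R$921,490.50.
Operating income = contribution − fixed costs = R$921,490.50 − R$693,000 = R$228,490.50. Interest = R$70,400.00.
DOL = R$921,490.50 ÷ R$228,490.50 = 4.0329; DFL = R$228,490.50 ÷ R$158,090.50 = 1.4453.
DCL = DOL × DFL = 4.0329 × 1.4453 = 5.8288.

5.83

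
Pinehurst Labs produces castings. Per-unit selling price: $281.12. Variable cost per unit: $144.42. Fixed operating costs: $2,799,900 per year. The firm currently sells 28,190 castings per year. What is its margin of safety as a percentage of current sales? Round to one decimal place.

27.3%

Contribution margin per unit = $281.12 − $144.42 = $136.70. Break-even units = $2,799,900 ÷ $136.70 = 20,482.08; break-even revenue = 20,482.08 × $281.12 = $5,757,921.64.
Actual sales revenue = 28,190 × $281.12 = $7,924,772.80.
Margin of safety = ($7,924,772.80 − $5,757,921.64) ÷ $7,924,772.80 = 27.3%.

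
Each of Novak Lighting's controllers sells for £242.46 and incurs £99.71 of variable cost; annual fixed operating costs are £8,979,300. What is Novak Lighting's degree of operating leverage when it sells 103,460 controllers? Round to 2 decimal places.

Total contribution margin = 103,460 × £142.75 = £14,768,915.00.
EBIT = £14,768,915.00 − £8,979,300 = £5,789,615.00.
DOL = contribution ÷ EBIT = £14,768,915.00 ÷ £5,789,615.00 = 2.5509.

2.55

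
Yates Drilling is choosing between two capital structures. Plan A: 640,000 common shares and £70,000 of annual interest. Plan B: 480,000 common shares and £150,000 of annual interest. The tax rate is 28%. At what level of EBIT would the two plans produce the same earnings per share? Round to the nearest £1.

Set EPS_A = EPS_B: (EBIT − £70,000)(1 − 0.28) ÷ 640,000 = (EBIT − £150,000)(1 − 0.28) ÷ 480,000.
Cancelling (1 − t) and cross-multiplying: 480,000·(EBIT − 70,000) = 640,000·(EBIT − 150,000).
EBIT × (640,000 − 480,000) = 150,000 × 640,000 − 70,000 × 480,000 = 62,400,000,000, so EBIT = 62,400,000,000 ÷ 160,000 = 390,000.00.

£390,000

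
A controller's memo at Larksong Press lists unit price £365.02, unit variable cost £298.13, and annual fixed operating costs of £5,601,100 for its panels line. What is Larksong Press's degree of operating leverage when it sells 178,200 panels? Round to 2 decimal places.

1.89

At 178,200 units, contribution = 178,200 × £66.89 = £11,919,798.00.
EBIT = £11,919,798.00 − £5,601,100 = £6,318,698.00.
Degree of operating leverage = £11,919,798.00 / £6,318,698.00 = 1.8864.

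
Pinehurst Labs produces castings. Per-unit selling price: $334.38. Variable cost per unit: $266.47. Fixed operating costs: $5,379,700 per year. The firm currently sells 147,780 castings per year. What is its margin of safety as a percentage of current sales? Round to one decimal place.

46.4%

Each unit contributes $334.38 − $266.47 = $67.91. Break-even units = $5,379,700 ÷ $67.91 = 79,218.08; break-even revenue = 79,218.08 × $334.38 = $26,488,942.51.
Actual sales revenue = 147,780 × $334.38 = $49,414,676.40.
Margin of safety = ($49,414,676.40 − $26,488,942.51) ÷ $49,414,676.40 = 46.4%.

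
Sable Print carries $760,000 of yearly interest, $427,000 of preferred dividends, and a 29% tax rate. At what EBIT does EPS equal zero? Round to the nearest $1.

$1,361,408

Grossing the preferred dividend up to pre-tax terms: $427,000 / (1 − 0.29) = $601,408.45.
Financial break-even EBIT = interest + D_p ÷ (1 − t) = $760,000 + $601,408.45 = $1,361,408.45.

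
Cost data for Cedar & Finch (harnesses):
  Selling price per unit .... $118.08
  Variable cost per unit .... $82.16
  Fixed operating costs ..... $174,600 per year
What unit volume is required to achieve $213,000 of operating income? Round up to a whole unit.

10,791 harnesses

Contribution margin per unit = $118.08 − $82.16 = $35.92.
Need Q such that Q × $35.92 − $174,600 = $213,000, i.e. Q = $387,600 / $35.92 = 10,790.65 → 10,791.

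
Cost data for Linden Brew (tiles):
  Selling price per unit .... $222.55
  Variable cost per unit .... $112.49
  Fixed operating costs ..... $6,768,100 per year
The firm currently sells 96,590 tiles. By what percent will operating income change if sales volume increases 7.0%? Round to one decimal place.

Total contribution margin = 96,590 × $110.06 = $10,630,695.40.
EBIT = $10,630,695.40 − $6,768,100 = $3,862,595.40.
So DOL = total CM / EBIT = $10,630,695.40 / $3,862,595.40 = 2.7522.
%ΔEBIT = DOL × %ΔSales = 2.7522 × +7.0% = +19.3%.

+19.3%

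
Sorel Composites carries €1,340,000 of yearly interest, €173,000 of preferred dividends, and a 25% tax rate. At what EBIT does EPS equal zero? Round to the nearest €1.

€1,570,667

Grossing the preferred dividend up to pre-tax terms: €173,000 / (1 − 0.25) = €230,666.67.
Financial break-even EBIT = interest + D_p ÷ (1 − t) = €1,340,000 + €230,666.67 = €1,570,666.67.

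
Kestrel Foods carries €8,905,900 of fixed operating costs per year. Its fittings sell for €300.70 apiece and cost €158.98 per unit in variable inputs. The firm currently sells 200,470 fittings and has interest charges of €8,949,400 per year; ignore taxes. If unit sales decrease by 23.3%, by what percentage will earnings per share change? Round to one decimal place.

At 200,470 units, contribution = 200,470 × €141.72 = €28,410,608.40.
Operating income = contribution − fixed costs = €28,410,608.40 − €8,905,900 = €19,504,708.40.
After interest of €8,949,400.00, pre-tax earnings = €10,555,308.40.
DCL = total CM / (EBIT − I) = €28,410,608.40 / €10,555,308.40 = 2.6916.
EPS therefore changes by 2.6916 × (-23.3%) = -62.7%.

-62.7%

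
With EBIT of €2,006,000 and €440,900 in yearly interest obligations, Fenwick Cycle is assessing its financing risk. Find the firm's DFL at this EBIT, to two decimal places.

1.28

Interest = €440,900.00.
Degree of financial leverage = EBIT / (EBIT − interest) = €2,006,000 / €1,565,100.00 = 1.2817.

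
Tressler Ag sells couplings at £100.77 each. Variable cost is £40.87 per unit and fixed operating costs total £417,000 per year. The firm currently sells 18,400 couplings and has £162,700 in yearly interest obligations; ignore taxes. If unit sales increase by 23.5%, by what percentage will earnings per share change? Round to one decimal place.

At 18,400 units, contribution = 18,400 × £59.90 = £1,102,160.00.
Operating income = contribution − fixed costs = £1,102,160.00 − £417,000 = £685,160.00.
After interest of £162,700.00, pre-tax earnings = £522,460.00.
Degree of combined leverage = contribution ÷ (EBIT − I) = £1,102,160.00 ÷ £522,460.00 = 2.1096.
%ΔEPS = DCL × %ΔSales = 2.1096 × +23.5% = +49.6%.

+49.6%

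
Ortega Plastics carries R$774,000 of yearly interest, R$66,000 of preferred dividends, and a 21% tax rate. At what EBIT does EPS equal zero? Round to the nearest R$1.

R$857,544

Grossing the preferred dividend up to pre-tax terms: R$66,000 / (1 − 0.21) = R$83,544.30.
Financial break-even EBIT = interest + D_p ÷ (1 − t) = R$774,000 + R$83,544.30 = R$857,544.30.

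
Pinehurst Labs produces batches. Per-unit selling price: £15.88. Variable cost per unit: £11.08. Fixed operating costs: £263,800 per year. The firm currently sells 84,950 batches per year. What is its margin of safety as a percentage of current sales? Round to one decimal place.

35.3%

Contribution margin per unit = £15.88 − £11.08 = £4.80. Break-even units = £263,800 ÷ £4.80 = 54,958.33; break-even revenue = 54,958.33 × £15.88 = £872,738.33.
Actual sales revenue = 84,950 × £15.88 = £1,349,006.00.
Margin of safety = (£1,349,006.00 − £872,738.33) ÷ £1,349,006.00 = 35.3%.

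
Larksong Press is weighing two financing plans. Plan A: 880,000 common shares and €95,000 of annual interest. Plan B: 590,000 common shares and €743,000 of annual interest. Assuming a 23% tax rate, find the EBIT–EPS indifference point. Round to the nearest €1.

€2,061,345

At indifference, (EBIT − 95,000)(1 − t)/880,000 = (EBIT − 743,000)(1 − t)/590,000.
The (1 − t) factor cancels: (EBIT − 95,000) × 590,000 = (EBIT − 743,000) × 880,000.
EBIT × (880,000 − 590,000) = 743,000 × 880,000 − 95,000 × 590,000 = 597,790,000,000, so EBIT = 597,790,000,000 ÷ 290,000 = 2,061,344.83.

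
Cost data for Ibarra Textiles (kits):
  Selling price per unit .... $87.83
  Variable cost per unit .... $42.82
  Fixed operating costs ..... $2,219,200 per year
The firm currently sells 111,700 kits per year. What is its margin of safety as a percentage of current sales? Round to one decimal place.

55.9%

Contribution margin per unit = $87.83 − $42.82 = $45.01. Break-even units = $2,219,200 ÷ $45.01 = 49,304.60; break-even revenue = 49,304.60 × $87.83 = $4,330,422.93.
Actual sales revenue = 111,700 × $87.83 = $9,810,611.00.
Margin of safety = ($9,810,611.00 − $4,330,422.93) ÷ $9,810,611.00 = 55.9%.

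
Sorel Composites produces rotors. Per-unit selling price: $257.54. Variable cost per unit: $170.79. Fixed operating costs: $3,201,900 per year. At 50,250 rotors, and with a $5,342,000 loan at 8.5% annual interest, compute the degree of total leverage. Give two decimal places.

At 50,250 units, contribution = 50,250 × $86.75 = $4,359,187.50.
EBIT = $4,359,187.50 − $3,201,900 = $1,157,287.50. Interest = $454,070.00, so EBIT − I = $703,217.50.
DCL = contribution ÷ (EBIT − I) = $4,359,187.50 ÷ $703,217.50 = 6.1989.

6.20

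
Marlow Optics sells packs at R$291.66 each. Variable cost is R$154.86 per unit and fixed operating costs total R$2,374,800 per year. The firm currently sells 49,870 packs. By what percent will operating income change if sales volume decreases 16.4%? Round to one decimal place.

-25.2%

Contribution at this volume is 49,870 × R$136.80 = R$6,822,216.00.
Operating income = contribution − fixed costs = R$6,822,216.00 − R$2,374,800 = R$4,447,416.00.
Degree of operating leverage = R$6,822,216.00 / R$4,447,416.00 = 1.5340.
Operating income changes by 1.5340 × -16.4% = -25.2%.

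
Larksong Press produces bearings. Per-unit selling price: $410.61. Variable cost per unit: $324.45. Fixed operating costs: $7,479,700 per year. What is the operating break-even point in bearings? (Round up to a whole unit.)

86,812 bearings

Contribution margin per unit = $410.61 − $324.45 = $86.16.
Break-even volume = fixed costs ÷ CM per unit = $7,479,700 ÷ $86.16 = 86,811.75, so 86,812 bearings.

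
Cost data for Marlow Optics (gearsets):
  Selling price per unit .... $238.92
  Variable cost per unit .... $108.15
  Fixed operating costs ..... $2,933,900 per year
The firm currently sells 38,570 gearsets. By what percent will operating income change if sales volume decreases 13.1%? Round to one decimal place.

-31.3%

Contribution at this volume is 38,570 × $130.77 = $5,043,798.90.
Subtracting fixed costs: EBIT = $5,043,798.90 − $2,933,900 = $2,109,898.90.
Degree of operating leverage = $5,043,798.90 / $2,109,898.90 = 2.3905.
%ΔEBIT = DOL × %ΔSales = 2.3905 × -13.1% = -31.3%.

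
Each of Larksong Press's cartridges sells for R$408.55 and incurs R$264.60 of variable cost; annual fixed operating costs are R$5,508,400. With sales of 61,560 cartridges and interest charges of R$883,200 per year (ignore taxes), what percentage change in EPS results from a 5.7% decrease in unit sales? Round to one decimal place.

Contribution at this volume is 61,560 × R$143.95 = R$8,861,562.00.
Subtracting fixed costs: EBIT = R$8,861,562.00 − R$5,508,400 = R$3,353,162.00.
Interest = R$883,200.00, so EBIT − I = R$2,469,962.00.
DCL = total CM / (EBIT − I) = R$8,861,562.00 / R$2,469,962.00 = 3.5877.
EPS therefore changes by 3.5877 × (-5.7%) = -20.5%.

-20.5%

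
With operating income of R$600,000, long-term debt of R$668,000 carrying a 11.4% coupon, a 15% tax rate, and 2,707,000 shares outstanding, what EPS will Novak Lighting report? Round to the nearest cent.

R$0.16

Interest = R$76,152.00, so EBT = R$600,000 − R$76,152.00 = R$523,848.00.
Net income = R$523,848.00 × (1 − 0.15) = R$445,270.80.
EPS = R$445,270.80 ÷ 2,707,000 = R$0.16.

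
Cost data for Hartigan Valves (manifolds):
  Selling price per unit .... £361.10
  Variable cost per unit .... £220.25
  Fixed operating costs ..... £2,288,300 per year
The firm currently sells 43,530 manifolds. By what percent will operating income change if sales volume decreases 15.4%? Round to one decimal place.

Contribution at this volume is 43,530 × £140.85 = £6,131,200.50.
Subtracting fixed costs: EBIT = £6,131,200.50 − £2,288,300 = £3,842,900.50.
DOL = contribution ÷ EBIT = £6,131,200.50 ÷ £3,842,900.50 = 1.5955.
%ΔEBIT = DOL × %ΔSales = 1.5955 × -15.4% = -24.6%.

-24.6%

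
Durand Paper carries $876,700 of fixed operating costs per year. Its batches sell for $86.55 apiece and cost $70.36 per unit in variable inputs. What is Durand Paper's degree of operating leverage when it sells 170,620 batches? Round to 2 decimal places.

Contribution at this volume is 170,620 × $16.19 = $2,762,337.80.
Operating income = contribution − fixed costs = $2,762,337.80 − $876,700 = $1,885,637.80.
Degree of operating leverage = $2,762,337.80 / $1,885,637.80 = 1.4649.

1.46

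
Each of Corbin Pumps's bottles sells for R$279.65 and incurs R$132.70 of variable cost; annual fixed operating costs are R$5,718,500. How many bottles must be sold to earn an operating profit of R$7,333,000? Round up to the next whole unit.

88,816 bottles

Unit CM = price − variable cost = R$279.65 − R$132.70 = R$146.95.
Required volume = (fixed costs + target profit) ÷ CM = (R$5,718,500 + R$7,333,000) ÷ R$146.95 = 88,815.92, so 88,816 bottles.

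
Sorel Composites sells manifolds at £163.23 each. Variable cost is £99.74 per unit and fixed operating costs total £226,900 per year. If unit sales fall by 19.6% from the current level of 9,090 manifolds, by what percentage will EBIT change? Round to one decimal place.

-32.3%

At 9,090 units, contribution = 9,090 × £63.49 = £577,124.10.
EBIT = £577,124.10 − £226,900 = £350,224.10.
Degree of operating leverage = £577,124.10 / £350,224.10 = 1.6479.
Operating income changes by 1.6479 × -19.6% = -32.3%.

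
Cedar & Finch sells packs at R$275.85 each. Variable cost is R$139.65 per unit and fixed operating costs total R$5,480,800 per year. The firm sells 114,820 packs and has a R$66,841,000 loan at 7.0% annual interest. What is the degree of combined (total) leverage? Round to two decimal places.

2.85

Total contribution margin = 114,820 × R$136.20 = R$15,638,484.00.
Subtracting fixed costs: EBIT = R$15,638,484.00 − R$5,480,800 = R$10,157,684.00. Interest = R$4,678,870.00.
DOL = R$15,638,484.00 ÷ R$10,157,684.00 = 1.5396; DFL = R$10,157,684.00 ÷ R$5,478,814.00 = 1.8540.
DCL = DOL × DFL = 1.5396 × 1.8540 = 2.8544.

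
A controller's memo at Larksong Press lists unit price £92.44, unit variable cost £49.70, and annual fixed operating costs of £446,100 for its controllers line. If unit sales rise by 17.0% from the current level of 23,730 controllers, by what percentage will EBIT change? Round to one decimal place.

Total contribution margin = 23,730 × £42.74 = £1,014,220.20.
Subtracting fixed costs: EBIT = £1,014,220.20 − £446,100 = £568,120.20.
DOL = contribution ÷ EBIT = £1,014,220.20 ÷ £568,120.20 = 1.7852.
So EBIT moves 1.7852 × (+17.0%) = +30.3%.

+30.3%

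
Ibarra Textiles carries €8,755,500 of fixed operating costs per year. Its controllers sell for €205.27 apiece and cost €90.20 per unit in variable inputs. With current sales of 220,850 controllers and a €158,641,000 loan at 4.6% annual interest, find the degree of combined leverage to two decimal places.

2.72

Total contribution margin = 220,850 × €115.07 = €25,413,209.50.
Subtracting fixed costs: EBIT = €25,413,209.50 − €8,755,500 = €16,657,709.50. Interest = €7,297,486.00, so EBIT − I = €9,360,223.50.
Degree of total leverage = total CM / (EBIT − interest) = €25,413,209.50 / €9,360,223.50 = 2.7150.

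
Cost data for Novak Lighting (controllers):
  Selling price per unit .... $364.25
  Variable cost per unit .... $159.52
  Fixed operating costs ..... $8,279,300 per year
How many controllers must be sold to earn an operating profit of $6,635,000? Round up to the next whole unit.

Unit CM = price − variable cost = $364.25 − $159.52 = $204.73.
Need Q such that Q × $204.73 − $8,279,300 = $6,635,000, i.e. Q = $14,914,300 / $204.73 = 72,848.63 → 72,849.

72,849 controllers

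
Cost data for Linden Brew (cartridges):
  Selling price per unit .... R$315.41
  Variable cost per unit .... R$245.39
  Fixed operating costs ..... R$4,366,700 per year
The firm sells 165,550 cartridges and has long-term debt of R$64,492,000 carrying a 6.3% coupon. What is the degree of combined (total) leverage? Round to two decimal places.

3.67

Total contribution margin = 165,550 × R$70.02 = R$11,591,811.00.
Operating income = contribution − fixed costs = R$11,591,811.00 − R$4,366,700 = R$7,225,111.00. Interest = R$4,062,996.00.
DOL = R$11,591,811.00 ÷ R$7,225,111.00 = 1.6044; DFL = R$7,225,111.00 ÷ R$3,162,115.00 = 2.2849.
DCL = DOL × DFL = 1.6044 × 2.2849 = 3.6659.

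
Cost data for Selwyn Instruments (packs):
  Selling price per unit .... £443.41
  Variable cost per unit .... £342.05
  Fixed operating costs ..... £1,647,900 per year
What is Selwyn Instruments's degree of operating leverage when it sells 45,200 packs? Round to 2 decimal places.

At 45,200 units, contribution = 45,200 × £101.36 = £4,581,472.00.
Operating income = contribution − fixed costs = £4,581,472.00 − £1,647,900 = £2,933,572.00.
So DOL = total CM / EBIT = £4,581,472.00 / £2,933,572.00 = 1.5617.

1.56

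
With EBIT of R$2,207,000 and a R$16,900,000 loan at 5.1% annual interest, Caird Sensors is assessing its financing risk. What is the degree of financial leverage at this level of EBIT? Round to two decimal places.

1.64

Annual interest charges come to R$861,900.00.
Degree of financial leverage = EBIT / (EBIT − interest) = R$2,207,000 / R$1,345,100.00 = 1.6408.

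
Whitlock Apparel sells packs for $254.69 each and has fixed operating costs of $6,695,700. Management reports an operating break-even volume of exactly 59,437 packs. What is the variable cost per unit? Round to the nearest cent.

$142.04

Contribution per unit must be FC / Q = $6,695,700 / 59,437 = $112.6521.
Hence VC = price − CM = $254.69 − $112.6521 = $142.04.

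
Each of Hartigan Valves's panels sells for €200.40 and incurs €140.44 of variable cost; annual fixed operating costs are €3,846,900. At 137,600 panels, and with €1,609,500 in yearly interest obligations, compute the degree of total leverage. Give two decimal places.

At 137,600 units, contribution = 137,600 × €59.96 = €8,250,496.00.
Operating income = contribution − fixed costs = €8,250,496.00 − €3,846,900 = €4,403,596.00. Interest = €1,609,500.00, so EBIT − I = €2,794,096.00.
Degree of total leverage = total CM / (EBIT − interest) = €8,250,496.00 / €2,794,096.00 = 2.9528.

2.95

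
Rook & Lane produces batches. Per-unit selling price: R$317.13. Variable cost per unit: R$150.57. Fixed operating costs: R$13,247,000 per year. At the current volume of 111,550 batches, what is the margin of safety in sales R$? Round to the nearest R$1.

R$10,153,583

Each unit contributes R$317.13 − R$150.57 = R$166.56. Break-even units = R$13,247,000 ÷ R$166.56 = 79,532.90; break-even revenue = 79,532.90 × R$317.13 = R$25,222,268.91.
Current sales = 111,550 × R$317.13 = R$35,375,851.50.
Margin of safety = R$35,375,851.50 − R$25,222,268.91 = R$10,153,583.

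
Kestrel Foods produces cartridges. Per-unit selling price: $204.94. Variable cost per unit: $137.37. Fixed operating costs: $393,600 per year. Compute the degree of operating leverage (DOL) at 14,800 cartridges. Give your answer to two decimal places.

1.65

At 14,800 units, contribution = 14,800 × $67.57 = $1,000,036.00.
Subtracting fixed costs: EBIT = $1,000,036.00 − $393,600 = $606,436.00.
Degree of operating leverage = $1,000,036.00 / $606,436.00 = 1.6490.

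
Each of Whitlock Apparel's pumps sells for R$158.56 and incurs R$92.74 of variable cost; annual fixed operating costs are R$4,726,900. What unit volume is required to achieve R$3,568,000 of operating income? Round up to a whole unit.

Contribution margin per unit = R$158.56 − R$92.74 = R$65.82.
Units = (FC + target) / CM = (R$4,726,900 + R$3,568,000) / R$65.82 = 126,024.00, so 126,025 pumps.

126,025 pumps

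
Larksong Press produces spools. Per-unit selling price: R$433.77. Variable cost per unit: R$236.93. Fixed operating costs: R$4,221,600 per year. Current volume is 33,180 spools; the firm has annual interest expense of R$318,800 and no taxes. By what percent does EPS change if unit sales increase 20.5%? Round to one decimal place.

+67.3%

Total contribution margin = 33,180 × R$196.84 = R$6,531,151.20.
Operating income = contribution − fixed costs = R$6,531,151.20 − R$4,221,600 = R$2,309,551.20.
Interest = R$318,800.00, so EBIT − I = R$1,990,751.20.
Degree of combined leverage = contribution ÷ (EBIT − I) = R$6,531,151.20 ÷ R$1,990,751.20 = 3.2807.
EPS therefore changes by 3.2807 × (+20.5%) = +67.3%.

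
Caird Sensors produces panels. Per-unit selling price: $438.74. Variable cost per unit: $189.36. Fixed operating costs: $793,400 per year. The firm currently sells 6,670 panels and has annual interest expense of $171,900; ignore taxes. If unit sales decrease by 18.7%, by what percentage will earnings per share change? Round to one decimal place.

-44.6%

Total contribution margin = 6,670 × $249.38 = $1,663,364.60.
EBIT = $1,663,364.60 − $793,400 = $869,964.60.
Interest = $171,900.00, so EBIT − I = $698,064.60.
Degree of combined leverage = contribution ÷ (EBIT − I) = $1,663,364.60 ÷ $698,064.60 = 2.3828.
EPS therefore changes by 2.3828 × (-18.7%) = -44.6%.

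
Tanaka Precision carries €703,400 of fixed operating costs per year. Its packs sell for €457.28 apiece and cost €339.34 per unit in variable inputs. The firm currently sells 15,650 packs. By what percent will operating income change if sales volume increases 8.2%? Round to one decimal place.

At 15,650 units, contribution = 15,650 × €117.94 = €1,845,761.00.
Operating income = contribution − fixed costs = €1,845,761.00 − €703,400 = €1,142,361.00.
So DOL = total CM / EBIT = €1,845,761.00 / €1,142,361.00 = 1.6157.
So EBIT moves 1.6157 × (+8.2%) = +13.2%.

+13.2%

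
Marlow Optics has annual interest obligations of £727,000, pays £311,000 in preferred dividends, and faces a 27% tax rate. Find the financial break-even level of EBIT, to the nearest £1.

£1,153,027

Preferred dividends are paid after tax, so their pre-tax equivalent is £311,000 ÷ (1 − 0.27) = £426,027.40.
EPS = 0 when EBIT covers interest plus the pre-tax preferred burden: £727,000 + £426,027.40 = £1,153,027.40.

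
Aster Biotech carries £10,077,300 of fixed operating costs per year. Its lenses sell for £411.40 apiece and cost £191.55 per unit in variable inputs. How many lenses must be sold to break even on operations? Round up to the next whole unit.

45,838 lenses

Unit CM = price − variable cost = £411.40 − £191.55 = £219.85.
Break-even Q = £10,077,300 / £219.85 = 45,837.16 → 45,838 lenses.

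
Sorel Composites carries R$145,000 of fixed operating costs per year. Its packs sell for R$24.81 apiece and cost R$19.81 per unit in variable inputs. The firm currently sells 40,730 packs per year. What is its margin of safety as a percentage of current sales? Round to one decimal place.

28.8%

Each unit contributes R$24.81 − R$19.81 = R$5.00. Break-even units = R$145,000 ÷ R$5.00 = 29,000.00; break-even revenue = 29,000.00 × R$24.81 = R$719,490.00.
Current sales = 40,730 × R$24.81 = R$1,010,511.30.
Margin of safety = (R$1,010,511.30 − R$719,490.00) ÷ R$1,010,511.30 = 28.8%.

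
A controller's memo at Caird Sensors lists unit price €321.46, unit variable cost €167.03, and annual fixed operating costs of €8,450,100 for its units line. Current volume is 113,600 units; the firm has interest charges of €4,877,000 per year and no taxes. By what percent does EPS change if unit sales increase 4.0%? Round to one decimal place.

Total contribution margin = 113,600 × €154.43 = €17,543,248.00.
Subtracting fixed costs: EBIT = €17,543,248.00 − €8,450,100 = €9,093,148.00.
After interest of €4,877,000.00, pre-tax earnings = €4,216,148.00.
DCL = total CM / (EBIT − I) = €17,543,248.00 / €4,216,148.00 = 4.1610.
EPS therefore changes by 4.1610 × (+4.0%) = +16.6%.

+16.6%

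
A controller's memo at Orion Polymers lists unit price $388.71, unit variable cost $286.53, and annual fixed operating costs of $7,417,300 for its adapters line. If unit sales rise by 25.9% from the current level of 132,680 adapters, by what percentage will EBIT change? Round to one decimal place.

Total contribution margin = 132,680 × $102.18 = $13,557,242.40.
EBIT = $13,557,242.40 − $7,417,300 = $6,139,942.40.
Degree of operating leverage = $13,557,242.40 / $6,139,942.40 = 2.2080.
%ΔEBIT = DOL × %ΔSales = 2.2080 × +25.9% = +57.2%.

+57.2%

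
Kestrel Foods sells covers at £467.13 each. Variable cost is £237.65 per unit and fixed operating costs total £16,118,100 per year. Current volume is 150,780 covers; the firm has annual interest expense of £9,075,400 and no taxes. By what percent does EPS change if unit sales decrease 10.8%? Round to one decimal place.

Contribution at this volume is 150,780 × £229.48 = £34,600,994.40.
EBIT = £34,600,994.40 − £16,118,100 = £18,482,894.40.
Interest = £9,075,400.00, so EBIT − I = £9,407,494.40.
Degree of combined leverage = contribution ÷ (EBIT − I) = £34,600,994.40 ÷ £9,407,494.40 = 3.6780.
EPS therefore changes by 3.6780 × (-10.8%) = -39.7%.

-39.7%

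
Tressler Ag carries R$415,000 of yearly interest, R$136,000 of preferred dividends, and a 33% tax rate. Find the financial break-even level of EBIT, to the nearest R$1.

Preferred dividends are paid after tax, so their pre-tax equivalent is R$136,000 ÷ (1 − 0.33) = R$202,985.07.
EPS = 0 when EBIT covers interest plus the pre-tax preferred burden: R$415,000 + R$202,985.07 = R$617,985.07.

R$617,985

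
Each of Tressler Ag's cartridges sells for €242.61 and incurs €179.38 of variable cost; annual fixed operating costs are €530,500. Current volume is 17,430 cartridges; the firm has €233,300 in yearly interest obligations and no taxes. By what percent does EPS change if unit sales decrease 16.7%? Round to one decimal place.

-54.4%

Contribution at this volume is 17,430 × €63.23 = €1,102,098.90.
Subtracting fixed costs: EBIT = €1,102,098.90 − €530,500 = €571,598.90.
After interest of €233,300.00, pre-tax earnings = €338,298.90.
Degree of combined leverage = contribution ÷ (EBIT − I) = €1,102,098.90 ÷ €338,298.90 = 3.2578.
EPS therefore changes by 3.2578 × (-16.7%) = -54.4%.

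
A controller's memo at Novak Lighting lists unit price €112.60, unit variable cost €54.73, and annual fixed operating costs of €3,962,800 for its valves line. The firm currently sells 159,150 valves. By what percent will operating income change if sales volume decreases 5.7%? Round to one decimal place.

-10.0%

Contribution at this volume is 159,150 × €57.87 = €9,210,010.50.
Operating income = contribution − fixed costs = €9,210,010.50 − €3,962,800 = €5,247,210.50.
Degree of operating leverage = €9,210,010.50 / €5,247,210.50 = 1.7552.
So EBIT moves 1.7552 × (-5.7%) = -10.0%.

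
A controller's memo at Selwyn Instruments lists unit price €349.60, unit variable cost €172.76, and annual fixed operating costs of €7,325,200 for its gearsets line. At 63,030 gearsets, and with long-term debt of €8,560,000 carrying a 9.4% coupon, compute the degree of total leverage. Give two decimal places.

Contribution at this volume is 63,030 × €176.84 = €11,146,225.20.
Subtracting fixed costs: EBIT = €11,146,225.20 − €7,325,200 = €3,821,025.20. Interest = €804,640.00, so EBIT − I = €3,016,385.20.
DCL = contribution ÷ (EBIT − I) = €11,146,225.20 ÷ €3,016,385.20 = 3.6952.

3.70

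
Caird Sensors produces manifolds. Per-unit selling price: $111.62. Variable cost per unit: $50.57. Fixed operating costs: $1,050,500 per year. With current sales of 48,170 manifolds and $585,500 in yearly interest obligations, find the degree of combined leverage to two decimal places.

At 48,170 units, contribution = 48,170 × $61.05 = $2,940,778.50.
Subtracting fixed costs: EBIT = $2,940,778.50 − $1,050,500 = $1,890,278.50. Interest = $585,500.00.
DOL = $2,940,778.50 ÷ $1,890,278.50 = 1.5557; DFL = $1,890,278.50 ÷ $1,304,778.50 = 1.4487.
DCL = DOL × DFL = 1.5557 × 1.4487 = 2.2537.

2.25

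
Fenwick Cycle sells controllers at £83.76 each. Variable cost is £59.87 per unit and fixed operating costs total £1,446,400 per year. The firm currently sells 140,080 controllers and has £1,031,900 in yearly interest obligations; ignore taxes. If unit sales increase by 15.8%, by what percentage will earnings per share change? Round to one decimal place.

Contribution at this volume is 140,080 × £23.89 = £3,346,511.20.
Subtracting fixed costs: EBIT = £3,346,511.20 − £1,446,400 = £1,900,111.20.
After interest of £1,031,900.00, pre-tax earnings = £868,211.20.
DCL = total CM / (EBIT − I) = £3,346,511.20 / £868,211.20 = 3.8545.
EPS therefore changes by 3.8545 × (+15.8%) = +60.9%.

+60.9%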